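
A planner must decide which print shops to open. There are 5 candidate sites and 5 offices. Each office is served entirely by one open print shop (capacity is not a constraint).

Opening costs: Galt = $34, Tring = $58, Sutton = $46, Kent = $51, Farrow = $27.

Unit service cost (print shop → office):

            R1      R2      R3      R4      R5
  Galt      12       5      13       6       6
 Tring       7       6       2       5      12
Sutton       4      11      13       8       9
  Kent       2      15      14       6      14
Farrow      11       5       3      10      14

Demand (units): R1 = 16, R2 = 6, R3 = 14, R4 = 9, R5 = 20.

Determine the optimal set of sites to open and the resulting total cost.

For any fixed open set, each office goes to its cheapest open site; total = fixed + service.
{Galt, Kent, Farrow}: R1→Kent 2·16=32, R2→Galt 5·6=30, R3→Farrow 3·14=42, R4→Galt 6·9=54, R5→Galt 6·20=120. Service 278; fixed 112; total 390.
{Galt, Tring, Kent}: R1→Kent 2·16=32, R2→Galt 5·6=30, R3→Tring 2·14=28, R4→Tring 5·9=45, R5→Galt 6·20=120. Service 255; fixed 143; total 398.
{Galt, Sutton, Farrow}: R1→Sutton 4·16=64, R2→Galt 5·6=30, R3→Farrow 3·14=42, R4→Galt 6·9=54, R5→Galt 6·20=120. Service 310; fixed 107; total 417.
{Galt, Tring, Sutton, Kent, Farrow}: service 255 + fixed 216 = 471
No other subset beats 390.

Open Galt, Kent and Farrow; minimum total cost 390.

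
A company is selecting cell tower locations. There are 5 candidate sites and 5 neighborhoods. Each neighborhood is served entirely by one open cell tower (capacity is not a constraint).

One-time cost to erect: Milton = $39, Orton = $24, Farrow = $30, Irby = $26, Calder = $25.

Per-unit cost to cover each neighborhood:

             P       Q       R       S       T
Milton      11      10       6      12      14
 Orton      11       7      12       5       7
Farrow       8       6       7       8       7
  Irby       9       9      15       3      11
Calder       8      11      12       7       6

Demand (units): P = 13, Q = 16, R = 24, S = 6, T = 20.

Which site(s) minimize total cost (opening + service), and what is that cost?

Open Farrow and Irby; minimum total cost 582.

For any fixed open set, each neighborhood goes to its cheapest open site; total = fixed + service.
{Farrow, Irby}: P→Farrow 8·13=104, Q→Farrow 6·16=96, R→Farrow 7·24=168, S→Irby 3·6=18, T→Farrow 7·20=140. Service 526; fixed 56; total 582.
{Farrow, Calder}: service 530 + fixed 55 = 585
{Farrow}: P→Farrow 8·13=104, Q→Farrow 6·16=96, R→Farrow 7·24=168, S→Farrow 8·6=48, T→Farrow 7·20=140. Service 556; fixed 30; total 586.
{Milton, Orton, Farrow, Irby, Calder}: P→Farrow 8·13=104, Q→Farrow 6·16=96, R→Milton 6·24=144, S→Irby 3·6=18, T→Calder 6·20=120. Service 482; fixed 144; total 626.
No other subset beats 582.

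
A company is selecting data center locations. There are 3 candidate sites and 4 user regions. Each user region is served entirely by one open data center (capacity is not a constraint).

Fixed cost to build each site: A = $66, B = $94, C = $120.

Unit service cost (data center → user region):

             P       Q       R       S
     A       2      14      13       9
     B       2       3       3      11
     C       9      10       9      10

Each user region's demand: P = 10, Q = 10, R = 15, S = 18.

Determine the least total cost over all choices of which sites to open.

Minimum total cost: 387

For any fixed open set, each user region goes to its cheapest open site; total = fixed + service.
{B}: P→B 2·10=20, Q→B 3·10=30, R→B 3·15=45, S→B 11·18=198. Service 293; fixed 94; total 387.
{A, B}: service 257 + fixed 160 = 417
{B, C}: P→B 2·10=20, Q→B 3·10=30, R→B 3·15=45, S→C 10·18=180. Service 275; fixed 214; total 489.
{A, B, C}: P→A 2·10=20, Q→B 3·10=30, R→B 3·15=45, S→A 9·18=162. Service 257; fixed 280; total 537.
No other subset beats 387.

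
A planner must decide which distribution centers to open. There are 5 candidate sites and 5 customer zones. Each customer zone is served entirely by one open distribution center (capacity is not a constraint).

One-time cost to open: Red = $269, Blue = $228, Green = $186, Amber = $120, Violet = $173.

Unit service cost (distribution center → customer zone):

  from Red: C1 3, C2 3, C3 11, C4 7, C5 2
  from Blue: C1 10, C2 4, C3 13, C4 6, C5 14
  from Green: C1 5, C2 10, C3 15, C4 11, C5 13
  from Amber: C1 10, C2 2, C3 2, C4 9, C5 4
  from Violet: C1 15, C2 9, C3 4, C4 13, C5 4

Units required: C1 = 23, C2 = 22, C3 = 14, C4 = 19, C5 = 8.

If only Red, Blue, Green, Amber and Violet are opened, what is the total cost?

Total cost: 1247

Each customer zone is assigned to its cheapest site among the open ones.
{Red, Blue, Green, Amber, Violet}: C1→Red 3·23=69, C2→Amber 2·22=44, C3→Amber 2·14=28, C4→Blue 6·19=114, C5→Red 2·8=16. Service 271; fixed 976; total 1247.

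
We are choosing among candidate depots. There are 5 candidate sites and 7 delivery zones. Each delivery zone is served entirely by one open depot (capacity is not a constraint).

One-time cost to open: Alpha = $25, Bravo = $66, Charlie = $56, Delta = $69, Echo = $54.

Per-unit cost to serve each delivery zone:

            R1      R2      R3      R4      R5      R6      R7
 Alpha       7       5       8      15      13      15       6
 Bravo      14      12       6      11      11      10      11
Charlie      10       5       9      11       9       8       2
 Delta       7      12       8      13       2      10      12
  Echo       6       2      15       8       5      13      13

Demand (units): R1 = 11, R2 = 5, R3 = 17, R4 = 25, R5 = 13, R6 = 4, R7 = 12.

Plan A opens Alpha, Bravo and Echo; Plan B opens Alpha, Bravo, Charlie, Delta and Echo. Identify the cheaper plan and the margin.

Plan A is cheaper by 30.

Plan A: {Alpha, Bravo, Echo}: R1→Echo 6·11=66, R2→Echo 2·5=10, R3→Bravo 6·17=102, R4→Echo 8·25=200, R5→Echo 5·13=65, R6→Bravo 10·4=40, R7→Alpha 6·12=72. Service 555; fixed 145; total 700.
Plan B: {Alpha, Bravo, Charlie, Delta, Echo}: R1→Echo 6·11=66, R2→Echo 2·5=10, R3→Bravo 6·17=102, R4→Echo 8·25=200, R5→Delta 2·13=26, R6→Charlie 8·4=32, R7→Charlie 2·12=24. Service 460; fixed 270; total 730.
Difference: |700 − 730| = 30.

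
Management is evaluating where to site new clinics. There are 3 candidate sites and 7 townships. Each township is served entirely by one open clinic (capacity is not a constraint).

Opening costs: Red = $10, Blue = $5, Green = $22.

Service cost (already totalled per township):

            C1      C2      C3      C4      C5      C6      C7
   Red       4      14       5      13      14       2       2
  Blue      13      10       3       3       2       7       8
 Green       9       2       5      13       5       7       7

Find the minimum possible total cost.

For any fixed open set, each township goes to its cheapest open site; total = fixed + service.
{Red, Blue}: C1→Red 4, C2→Blue 10, C3→Blue 3, C4→Blue 3, C5→Blue 2, C6→Red 2, C7→Red 2. Service 26; fixed 15; total 41.
{Blue}: service 46 + fixed 5 = 51
{Red, Blue, Green}: service 18 + fixed 37 = 55
No other subset beats 41.

Minimum total cost: 41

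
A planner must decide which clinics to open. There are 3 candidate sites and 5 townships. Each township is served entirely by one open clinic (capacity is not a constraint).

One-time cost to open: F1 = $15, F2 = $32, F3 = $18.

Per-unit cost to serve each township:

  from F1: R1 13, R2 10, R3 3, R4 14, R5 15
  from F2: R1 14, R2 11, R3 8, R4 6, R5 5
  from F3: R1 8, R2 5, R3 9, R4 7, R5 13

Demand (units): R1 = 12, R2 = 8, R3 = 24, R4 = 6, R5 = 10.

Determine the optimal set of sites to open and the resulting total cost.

For any fixed open set, each township goes to its cheapest open site; total = fixed + service.
{F1, F2, F3}: R1→F3 8·12=96, R2→F3 5·8=40, R3→F1 3·24=72, R4→F2 6·6=36, R5→F2 5·10=50. Service 294; fixed 65; total 359.
{F1, F3}: R1→F3 8·12=96, R2→F3 5·8=40, R3→F1 3·24=72, R4→F3 7·6=42, R5→F3 13·10=130. Service 380; fixed 33; total 413.
{F1, F2}: service 394 + fixed 47 = 441
{F1}: R1→F1 13·12=156, R2→F1 10·8=80, R3→F1 3·24=72, R4→F1 14·6=84, R5→F1 15·10=150. Service 542; fixed 15; total 557.
No other subset beats 359.

Open F1, F2 and F3; minimum total cost 359.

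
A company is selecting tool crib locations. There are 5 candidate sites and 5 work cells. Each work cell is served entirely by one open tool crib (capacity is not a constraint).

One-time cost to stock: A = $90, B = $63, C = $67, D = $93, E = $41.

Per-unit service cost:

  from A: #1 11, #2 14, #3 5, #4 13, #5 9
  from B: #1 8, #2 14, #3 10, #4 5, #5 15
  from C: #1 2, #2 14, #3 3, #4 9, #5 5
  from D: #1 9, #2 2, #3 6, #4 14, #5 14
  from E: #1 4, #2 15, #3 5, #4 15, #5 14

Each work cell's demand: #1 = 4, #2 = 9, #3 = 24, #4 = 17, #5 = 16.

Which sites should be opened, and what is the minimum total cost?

For any fixed open set, each work cell goes to its cheapest open site; total = fixed + service.
{B, C, D}: #1→C 2·4=8, #2→D 2·9=18, #3→C 3·24=72, #4→B 5·17=85, #5→C 5·16=80. Service 263; fixed 223; total 486.
{C, D}: #1→C 2·4=8, #2→D 2·9=18, #3→C 3·24=72, #4→C 9·17=153, #5→C 5·16=80. Service 331; fixed 160; total 491.
{B, C}: #1→C 2·4=8, #2→B 14·9=126, #3→C 3·24=72, #4→B 5·17=85, #5→C 5·16=80. Service 371; fixed 130; total 501.
{A, B, C, D, E}: #1→C 2·4=8, #2→D 2·9=18, #3→C 3·24=72, #4→B 5·17=85, #5→C 5·16=80. Service 263; fixed 354; total 617.
No other subset beats 486.

Open B, C and D; minimum total cost 486.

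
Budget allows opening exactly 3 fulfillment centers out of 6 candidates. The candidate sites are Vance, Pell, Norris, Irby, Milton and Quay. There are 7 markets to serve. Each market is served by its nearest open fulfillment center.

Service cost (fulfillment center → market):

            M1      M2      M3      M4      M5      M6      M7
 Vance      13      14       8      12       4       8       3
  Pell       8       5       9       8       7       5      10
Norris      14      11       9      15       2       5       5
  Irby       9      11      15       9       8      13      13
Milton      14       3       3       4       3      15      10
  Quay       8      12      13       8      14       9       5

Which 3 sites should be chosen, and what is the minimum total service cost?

Choose Vance, Pell and Milton; total service cost 29.

With exactly 3 open, each market uses its cheapest among the chosen.
{Vance, Pell, Milton}: M1→Pell 8, M2→Milton 3, M3→Milton 3, M4→Milton 4, M5→Milton 3, M6→Pell 5, M7→Vance 3. Service cost 29.
{Pell, Norris, Milton}: service cost 30
{Norris, Milton, Quay}: service cost 30
Among all 20 size-3 choices, {Vance, Pell, Milton} is lowest.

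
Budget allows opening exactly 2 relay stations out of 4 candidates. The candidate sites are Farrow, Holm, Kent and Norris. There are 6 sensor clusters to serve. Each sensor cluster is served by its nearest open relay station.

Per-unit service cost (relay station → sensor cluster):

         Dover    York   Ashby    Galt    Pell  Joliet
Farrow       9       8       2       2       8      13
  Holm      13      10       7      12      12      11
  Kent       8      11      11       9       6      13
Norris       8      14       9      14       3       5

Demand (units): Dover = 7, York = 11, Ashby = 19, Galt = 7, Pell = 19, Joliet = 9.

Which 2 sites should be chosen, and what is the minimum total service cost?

Choose Farrow and Norris; total service cost 298.

With exactly 2 open, each sensor cluster uses its cheapest among the chosen.
{Farrow, Norris}: Dover→Norris 8·7=56, York→Farrow 8·11=88, Ashby→Farrow 2·19=38, Galt→Farrow 2·7=14, Pell→Norris 3·19=57, Joliet→Norris 5·9=45. Service cost 298.
{Farrow, Kent}: service cost 427
{Farrow, Holm}: service cost 454
Among all 6 size-2 choices, {Farrow, Norris} is lowest.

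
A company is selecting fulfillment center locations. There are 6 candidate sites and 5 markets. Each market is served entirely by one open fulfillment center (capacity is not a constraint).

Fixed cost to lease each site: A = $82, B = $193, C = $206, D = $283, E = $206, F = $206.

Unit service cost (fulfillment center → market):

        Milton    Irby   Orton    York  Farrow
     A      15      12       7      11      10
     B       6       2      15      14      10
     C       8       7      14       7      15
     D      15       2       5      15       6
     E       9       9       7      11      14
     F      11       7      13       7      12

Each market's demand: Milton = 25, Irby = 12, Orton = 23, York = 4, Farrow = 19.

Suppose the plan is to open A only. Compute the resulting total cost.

Each market is assigned to its cheapest site among the open ones.
{A}: Milton→A 15·25=375, Irby→A 12·12=144, Orton→A 7·23=161, York→A 11·4=44, Farrow→A 10·19=190. Service 914; fixed 82; total 996.

Total cost: 996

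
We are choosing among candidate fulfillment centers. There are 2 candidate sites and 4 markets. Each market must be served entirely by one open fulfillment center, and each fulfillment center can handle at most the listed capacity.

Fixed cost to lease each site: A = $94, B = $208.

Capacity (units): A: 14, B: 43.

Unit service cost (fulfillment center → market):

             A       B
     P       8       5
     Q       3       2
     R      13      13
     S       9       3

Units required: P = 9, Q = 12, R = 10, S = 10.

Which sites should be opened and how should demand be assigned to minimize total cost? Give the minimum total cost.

Open {B}: P→B 5·9=45, Q→B 2·12=24, R→B 13·10=130, S→B 3·10=30.
Loads: B carries 41/43. Service 229; fixed 208; total 437.
Next best feasible plan costs 531.

Minimum total cost: 437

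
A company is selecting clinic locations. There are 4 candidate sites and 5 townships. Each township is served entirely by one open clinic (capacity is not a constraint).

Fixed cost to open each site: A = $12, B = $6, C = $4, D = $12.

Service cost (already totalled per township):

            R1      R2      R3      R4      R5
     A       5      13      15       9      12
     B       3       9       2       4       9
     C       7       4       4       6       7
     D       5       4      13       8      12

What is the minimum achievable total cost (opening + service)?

Minimum total cost: 30

For any fixed open set, each township goes to its cheapest open site; total = fixed + service.
{B, C}: R1→B 3, R2→C 4, R3→B 2, R4→B 4, R5→C 7. Service 20; fixed 10; total 30.
{C}: service 28 + fixed 4 = 32
{B}: service 27 + fixed 6 = 33
{A, B, C, D}: service 20 + fixed 34 = 54
No other subset beats 30.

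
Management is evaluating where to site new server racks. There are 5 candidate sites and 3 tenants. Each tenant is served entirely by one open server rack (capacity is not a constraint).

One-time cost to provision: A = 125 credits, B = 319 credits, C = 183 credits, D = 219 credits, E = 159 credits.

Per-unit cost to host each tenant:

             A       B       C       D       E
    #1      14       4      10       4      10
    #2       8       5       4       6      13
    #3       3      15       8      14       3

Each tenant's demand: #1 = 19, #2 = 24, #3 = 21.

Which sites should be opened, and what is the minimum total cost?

For any fixed open set, each tenant goes to its cheapest open site; total = fixed + service.
{A, D}: #1→D 4·19=76, #2→D 6·24=144, #3→A 3·21=63. Service 283; fixed 344; total 627.
{C}: service 454 + fixed 183 = 637
{A}: #1→A 14·19=266, #2→A 8·24=192, #3→A 3·21=63. Service 521; fixed 125; total 646.
{A, B, C, D, E}: service 235 + fixed 1005 = 1240
No other subset beats 627.

Open A and D; minimum total cost 627.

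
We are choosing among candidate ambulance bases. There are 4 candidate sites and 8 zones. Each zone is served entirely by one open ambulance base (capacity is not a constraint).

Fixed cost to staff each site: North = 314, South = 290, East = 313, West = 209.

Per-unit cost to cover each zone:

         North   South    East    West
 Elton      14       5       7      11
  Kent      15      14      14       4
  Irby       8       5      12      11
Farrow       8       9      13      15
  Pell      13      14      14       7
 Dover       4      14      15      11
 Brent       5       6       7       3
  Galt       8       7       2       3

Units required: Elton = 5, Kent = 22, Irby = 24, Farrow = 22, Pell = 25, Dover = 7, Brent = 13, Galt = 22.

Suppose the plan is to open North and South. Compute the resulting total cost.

Each zone is assigned to its cheapest site among the open ones.
{North, South}: Elton→South 5·5=25, Kent→South 14·22=308, Irby→South 5·24=120, Farrow→North 8·22=176, Pell→North 13·25=325, Dover→North 4·7=28, Brent→North 5·13=65, Galt→South 7·22=154. Service 1201; fixed 604; total 1805.

Total cost: 1805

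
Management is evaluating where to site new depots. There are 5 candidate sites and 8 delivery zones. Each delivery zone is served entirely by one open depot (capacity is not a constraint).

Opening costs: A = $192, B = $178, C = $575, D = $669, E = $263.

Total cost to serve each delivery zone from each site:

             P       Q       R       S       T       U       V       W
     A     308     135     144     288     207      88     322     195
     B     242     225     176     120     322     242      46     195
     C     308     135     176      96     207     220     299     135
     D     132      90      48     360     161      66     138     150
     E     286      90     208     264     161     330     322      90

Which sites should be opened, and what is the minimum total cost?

Open A and B; minimum total cost 1547.

For any fixed open set, each delivery zone goes to its cheapest open site; total = fixed + service.
{A, B}: P→B 242, Q→A 135, R→A 144, S→B 120, T→A 207, U→A 88, V→B 46, W→A 195. Service 1177; fixed 370; total 1547.
{B, E}: P→B 242, Q→E 90, R→B 176, S→B 120, T→E 161, U→B 242, V→B 46, W→E 90. Service 1167; fixed 441; total 1608.
{A, B, E}: service 981 + fixed 633 = 1614
{A, B, C, D, E}: service 729 + fixed 1877 = 2606
No other subset beats 1547.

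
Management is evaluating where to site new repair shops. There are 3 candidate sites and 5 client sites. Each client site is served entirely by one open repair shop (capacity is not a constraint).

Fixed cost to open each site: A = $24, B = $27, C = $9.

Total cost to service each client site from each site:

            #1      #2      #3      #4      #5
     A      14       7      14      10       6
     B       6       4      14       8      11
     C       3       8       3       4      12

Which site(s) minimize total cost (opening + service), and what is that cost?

For any fixed open set, each client site goes to its cheapest open site; total = fixed + service.
{C}: #1→C 3, #2→C 8, #3→C 3, #4→C 4, #5→C 12. Service 30; fixed 9; total 39.
{A, C}: #1→C 3, #2→A 7, #3→C 3, #4→C 4, #5→A 6. Service 23; fixed 33; total 56.
{B, C}: #1→C 3, #2→B 4, #3→C 3, #4→C 4, #5→B 11. Service 25; fixed 36; total 61.
{A, B, C}: #1→C 3, #2→B 4, #3→C 3, #4→C 4, #5→A 6. Service 20; fixed 60; total 80.
No other subset beats 39.

Open C only; minimum total cost 39.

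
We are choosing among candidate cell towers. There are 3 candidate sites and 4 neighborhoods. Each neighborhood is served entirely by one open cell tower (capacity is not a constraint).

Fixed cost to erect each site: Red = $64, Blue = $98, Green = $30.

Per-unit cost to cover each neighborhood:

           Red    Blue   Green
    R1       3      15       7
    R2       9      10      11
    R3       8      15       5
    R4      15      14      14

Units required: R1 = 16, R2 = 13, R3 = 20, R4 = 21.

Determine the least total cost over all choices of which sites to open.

Minimum total cost: 653

For any fixed open set, each neighborhood goes to its cheapest open site; total = fixed + service.
{Red, Green}: R1→Red 3·16=48, R2→Red 9·13=117, R3→Green 5·20=100, R4→Green 14·21=294. Service 559; fixed 94; total 653.
{Green}: R1→Green 7·16=112, R2→Green 11·13=143, R3→Green 5·20=100, R4→Green 14·21=294. Service 649; fixed 30; total 679.
{Red}: service 640 + fixed 64 = 704
{Red, Blue, Green}: R1→Red 3·16=48, R2→Red 9·13=117, R3→Green 5·20=100, R4→Blue 14·21=294. Service 559; fixed 192; total 751.
No other subset beats 653.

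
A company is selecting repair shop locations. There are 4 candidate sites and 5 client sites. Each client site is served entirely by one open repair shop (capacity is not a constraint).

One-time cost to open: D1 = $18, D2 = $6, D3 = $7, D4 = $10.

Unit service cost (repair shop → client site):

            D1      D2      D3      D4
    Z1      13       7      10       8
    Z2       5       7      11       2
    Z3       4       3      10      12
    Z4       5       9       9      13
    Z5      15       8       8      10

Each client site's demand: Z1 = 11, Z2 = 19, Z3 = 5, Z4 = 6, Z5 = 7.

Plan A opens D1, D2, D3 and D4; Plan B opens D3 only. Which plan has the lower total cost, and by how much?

Plan A is cheaper by 229.

Plan A: {D1, D2, D3, D4}: Z1→D2 7·11=77, Z2→D4 2·19=38, Z3→D2 3·5=15, Z4→D1 5·6=30, Z5→D2 8·7=56. Service 216; fixed 41; total 257.
Plan B: {D3}: Z1→D3 10·11=110, Z2→D3 11·19=209, Z3→D3 10·5=50, Z4→D3 9·6=54, Z5→D3 8·7=56. Service 479; fixed 7; total 486.
Difference: |257 − 486| = 229.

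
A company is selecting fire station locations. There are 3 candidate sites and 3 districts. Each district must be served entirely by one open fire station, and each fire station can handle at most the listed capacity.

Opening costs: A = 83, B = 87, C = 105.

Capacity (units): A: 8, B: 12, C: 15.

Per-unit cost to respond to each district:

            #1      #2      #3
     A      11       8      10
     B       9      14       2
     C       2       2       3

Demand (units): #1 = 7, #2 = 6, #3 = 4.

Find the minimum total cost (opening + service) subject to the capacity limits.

Minimum total cost: 226

Open {B, C}: #1→C 2·7=14, #2→C 2·6=12, #3→B 2·4=8.
Loads: B carries 4/12, C carries 13/15. Service 34; fixed 192; total 226.
Next best feasible plan costs 254.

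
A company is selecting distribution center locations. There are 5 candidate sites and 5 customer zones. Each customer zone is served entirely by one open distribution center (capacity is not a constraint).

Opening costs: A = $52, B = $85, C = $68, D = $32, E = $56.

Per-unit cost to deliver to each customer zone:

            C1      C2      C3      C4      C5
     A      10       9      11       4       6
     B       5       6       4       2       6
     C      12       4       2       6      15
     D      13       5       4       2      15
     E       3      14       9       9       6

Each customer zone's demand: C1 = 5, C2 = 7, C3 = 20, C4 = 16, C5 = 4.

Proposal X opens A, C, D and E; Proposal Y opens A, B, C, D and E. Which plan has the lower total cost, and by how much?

Proposal X: {A, C, D, E}: C1→E 3·5=15, C2→C 4·7=28, C3→C 2·20=40, C4→D 2·16=32, C5→A 6·4=24. Service 139; fixed 208; total 347.
Proposal Y: {A, B, C, D, E}: C1→E 3·5=15, C2→C 4·7=28, C3→C 2·20=40, C4→B 2·16=32, C5→A 6·4=24. Service 139; fixed 293; total 432.
Difference: |347 − 432| = 85.

Proposal X is cheaper by 85.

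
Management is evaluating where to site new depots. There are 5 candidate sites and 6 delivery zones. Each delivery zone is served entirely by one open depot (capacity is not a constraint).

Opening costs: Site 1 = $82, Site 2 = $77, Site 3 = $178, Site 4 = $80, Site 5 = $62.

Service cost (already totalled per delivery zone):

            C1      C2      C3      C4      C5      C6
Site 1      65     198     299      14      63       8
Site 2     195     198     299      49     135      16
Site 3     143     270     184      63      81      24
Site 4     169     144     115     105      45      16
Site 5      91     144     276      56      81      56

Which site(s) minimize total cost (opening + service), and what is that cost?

Open Site 1 and Site 4; minimum total cost 553.

For any fixed open set, each delivery zone goes to its cheapest open site; total = fixed + service.
{Site 1, Site 4}: C1→Site 1 65, C2→Site 4 144, C3→Site 4 115, C4→Site 1 14, C5→Site 4 45, C6→Site 1 8. Service 391; fixed 162; total 553.
{Site 4, Site 5}: service 467 + fixed 142 = 609
{Site 1, Site 4, Site 5}: service 391 + fixed 224 = 615
{Site 1, Site 2, Site 3, Site 4, Site 5}: service 391 + fixed 479 = 870
No other subset beats 553.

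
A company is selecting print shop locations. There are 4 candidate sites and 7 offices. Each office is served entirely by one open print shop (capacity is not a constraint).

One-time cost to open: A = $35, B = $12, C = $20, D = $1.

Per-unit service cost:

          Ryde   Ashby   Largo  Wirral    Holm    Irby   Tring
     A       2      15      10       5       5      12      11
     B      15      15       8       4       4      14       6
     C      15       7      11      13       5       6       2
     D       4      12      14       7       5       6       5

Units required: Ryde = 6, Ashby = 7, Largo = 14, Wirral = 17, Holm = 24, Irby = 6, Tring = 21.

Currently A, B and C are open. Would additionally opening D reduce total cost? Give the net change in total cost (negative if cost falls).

No — net change +1 (cost rises by 1).

Current service cost with {A, B, C}: 415.
Adding D: each office re-picks its cheapest; new service cost 415, saving 0.
Extra fixed cost: 1. Net change = 1 − 0 = 1.
(Totals: 482 → 483.)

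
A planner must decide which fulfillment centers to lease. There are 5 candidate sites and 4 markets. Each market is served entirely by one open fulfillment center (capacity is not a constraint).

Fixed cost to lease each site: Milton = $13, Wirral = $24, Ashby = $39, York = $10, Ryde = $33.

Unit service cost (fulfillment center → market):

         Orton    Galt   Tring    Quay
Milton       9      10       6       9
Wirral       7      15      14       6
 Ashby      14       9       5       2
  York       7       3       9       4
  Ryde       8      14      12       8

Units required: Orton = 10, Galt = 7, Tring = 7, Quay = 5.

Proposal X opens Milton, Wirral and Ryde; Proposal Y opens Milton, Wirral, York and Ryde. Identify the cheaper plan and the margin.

Proposal Y is cheaper by 49.

Proposal X: {Milton, Wirral, Ryde}: Orton→Wirral 7·10=70, Galt→Milton 10·7=70, Tring→Milton 6·7=42, Quay→Wirral 6·5=30. Service 212; fixed 70; total 282.
Proposal Y: {Milton, Wirral, York, Ryde}: Orton→Wirral 7·10=70, Galt→York 3·7=21, Tring→Milton 6·7=42, Quay→York 4·5=20. Service 153; fixed 80; total 233.
Difference: |282 − 233| = 49.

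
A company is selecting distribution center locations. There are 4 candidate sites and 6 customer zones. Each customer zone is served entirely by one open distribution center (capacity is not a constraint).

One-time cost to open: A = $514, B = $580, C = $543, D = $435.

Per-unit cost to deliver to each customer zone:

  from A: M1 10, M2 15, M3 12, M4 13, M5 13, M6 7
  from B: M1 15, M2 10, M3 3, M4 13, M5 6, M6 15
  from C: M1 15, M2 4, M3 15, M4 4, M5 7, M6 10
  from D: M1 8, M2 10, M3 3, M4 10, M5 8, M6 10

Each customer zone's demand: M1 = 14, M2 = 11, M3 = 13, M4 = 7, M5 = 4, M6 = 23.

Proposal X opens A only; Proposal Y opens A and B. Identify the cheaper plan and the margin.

Proposal X: {A}: M1→A 10·14=140, M2→A 15·11=165, M3→A 12·13=156, M4→A 13·7=91, M5→A 13·4=52, M6→A 7·23=161. Service 765; fixed 514; total 1279.
Proposal Y: {A, B}: M1→A 10·14=140, M2→B 10·11=110, M3→B 3·13=39, M4→A 13·7=91, M5→B 6·4=24, M6→A 7·23=161. Service 565; fixed 1094; total 1659.
Difference: |1279 − 1659| = 380.

Proposal X is cheaper by 380.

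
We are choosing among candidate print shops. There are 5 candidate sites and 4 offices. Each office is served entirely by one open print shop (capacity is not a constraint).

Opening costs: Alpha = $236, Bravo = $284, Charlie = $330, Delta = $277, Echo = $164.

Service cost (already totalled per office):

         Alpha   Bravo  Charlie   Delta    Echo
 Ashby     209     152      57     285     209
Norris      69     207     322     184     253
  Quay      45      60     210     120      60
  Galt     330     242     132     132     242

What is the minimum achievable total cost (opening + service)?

Minimum total cost: 869

For any fixed open set, each office goes to its cheapest open site; total = fixed + service.
{Alpha, Charlie}: Ashby→Charlie 57, Norris→Alpha 69, Quay→Alpha 45, Galt→Charlie 132. Service 303; fixed 566; total 869.
{Alpha}: service 653 + fixed 236 = 889
{Echo}: service 764 + fixed 164 = 928
{Alpha, Bravo, Charlie, Delta, Echo}: Ashby→Charlie 57, Norris→Alpha 69, Quay→Alpha 45, Galt→Charlie 132. Service 303; fixed 1291; total 1594.
No other subset beats 869.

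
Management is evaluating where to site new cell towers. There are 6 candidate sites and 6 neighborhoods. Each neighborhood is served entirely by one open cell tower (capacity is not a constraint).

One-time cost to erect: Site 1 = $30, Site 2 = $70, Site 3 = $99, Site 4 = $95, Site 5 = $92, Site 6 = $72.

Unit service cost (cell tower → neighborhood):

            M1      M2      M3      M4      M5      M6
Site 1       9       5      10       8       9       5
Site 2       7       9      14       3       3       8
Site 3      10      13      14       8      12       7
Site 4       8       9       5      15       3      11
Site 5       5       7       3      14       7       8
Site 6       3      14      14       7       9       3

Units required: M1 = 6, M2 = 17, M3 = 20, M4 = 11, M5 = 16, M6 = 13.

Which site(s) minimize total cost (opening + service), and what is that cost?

For any fixed open set, each neighborhood goes to its cheapest open site; total = fixed + service.
{Site 1, Site 2, Site 5}: M1→Site 5 5·6=30, M2→Site 1 5·17=85, M3→Site 5 3·20=60, M4→Site 2 3·11=33, M5→Site 2 3·16=48, M6→Site 1 5·13=65. Service 321; fixed 192; total 513.
{Site 1, Site 2, Site 5, Site 6}: service 283 + fixed 264 = 547
{Site 2, Site 5, Site 6}: M1→Site 6 3·6=18, M2→Site 5 7·17=119, M3→Site 5 3·20=60, M4→Site 2 3·11=33, M5→Site 2 3·16=48, M6→Site 6 3·13=39. Service 317; fixed 234; total 551.
{Site 1, Site 2, Site 3, Site 4, Site 5, Site 6}: service 283 + fixed 458 = 741
No other subset beats 513.

Open Site 1, Site 2 and Site 5; minimum total cost 513.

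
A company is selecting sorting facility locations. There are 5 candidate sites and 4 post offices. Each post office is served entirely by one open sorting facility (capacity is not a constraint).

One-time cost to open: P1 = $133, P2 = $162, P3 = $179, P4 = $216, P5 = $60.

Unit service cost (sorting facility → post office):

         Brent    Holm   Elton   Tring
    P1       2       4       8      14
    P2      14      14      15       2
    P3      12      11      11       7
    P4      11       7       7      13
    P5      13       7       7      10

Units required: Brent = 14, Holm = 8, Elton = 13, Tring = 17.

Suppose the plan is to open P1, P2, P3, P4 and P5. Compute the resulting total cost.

Total cost: 935

Each post office is assigned to its cheapest site among the open ones.
{P1, P2, P3, P4, P5}: Brent→P1 2·14=28, Holm→P1 4·8=32, Elton→P4 7·13=91, Tring→P2 2·17=34. Service 185; fixed 750; total 935.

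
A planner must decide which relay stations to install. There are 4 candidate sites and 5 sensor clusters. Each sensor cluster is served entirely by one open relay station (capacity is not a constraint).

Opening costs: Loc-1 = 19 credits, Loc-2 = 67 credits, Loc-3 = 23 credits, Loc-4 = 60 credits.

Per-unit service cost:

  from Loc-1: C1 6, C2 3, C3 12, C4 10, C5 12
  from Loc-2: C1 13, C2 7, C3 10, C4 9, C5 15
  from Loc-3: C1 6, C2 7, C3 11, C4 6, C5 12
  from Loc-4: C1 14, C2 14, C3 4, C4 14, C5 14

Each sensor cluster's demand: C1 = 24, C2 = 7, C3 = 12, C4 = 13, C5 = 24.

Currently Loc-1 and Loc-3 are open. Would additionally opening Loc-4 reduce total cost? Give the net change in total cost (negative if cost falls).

Yes — net change −24 (cost falls by 24).

Current service cost with {Loc-1, Loc-3}: 663.
Adding Loc-4: each sensor cluster re-picks its cheapest; new service cost 579, saving 84.
Extra fixed cost: 60. Net change = 60 − 84 = -24.
(Totals: 705 → 681.)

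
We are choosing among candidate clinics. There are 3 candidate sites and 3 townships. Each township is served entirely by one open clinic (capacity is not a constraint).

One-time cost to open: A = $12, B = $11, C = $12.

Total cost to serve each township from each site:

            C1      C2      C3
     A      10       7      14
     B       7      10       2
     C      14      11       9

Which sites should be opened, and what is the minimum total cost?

For any fixed open set, each township goes to its cheapest open site; total = fixed + service.
{B}: C1→B 7, C2→B 10, C3→B 2. Service 19; fixed 11; total 30.
{A, B}: service 16 + fixed 23 = 39
{B, C}: service 19 + fixed 23 = 42
{A, B, C}: service 16 + fixed 35 = 51
No other subset beats 30.

Open B only; minimum total cost 30.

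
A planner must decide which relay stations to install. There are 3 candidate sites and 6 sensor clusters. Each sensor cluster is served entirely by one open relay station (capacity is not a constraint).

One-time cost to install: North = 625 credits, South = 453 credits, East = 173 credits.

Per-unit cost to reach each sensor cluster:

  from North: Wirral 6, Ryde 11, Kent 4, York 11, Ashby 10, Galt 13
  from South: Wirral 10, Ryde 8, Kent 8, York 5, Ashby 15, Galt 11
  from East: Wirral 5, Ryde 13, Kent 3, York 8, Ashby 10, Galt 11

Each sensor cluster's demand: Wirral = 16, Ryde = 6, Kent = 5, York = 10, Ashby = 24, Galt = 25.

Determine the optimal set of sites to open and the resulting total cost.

Open East only; minimum total cost 941.

For any fixed open set, each sensor cluster goes to its cheapest open site; total = fixed + service.
{East}: Wirral→East 5·16=80, Ryde→East 13·6=78, Kent→East 3·5=15, York→East 8·10=80, Ashby→East 10·24=240, Galt→East 11·25=275. Service 768; fixed 173; total 941.
{South, East}: Wirral→East 5·16=80, Ryde→South 8·6=48, Kent→East 3·5=15, York→South 5·10=50, Ashby→East 10·24=240, Galt→South 11·25=275. Service 708; fixed 626; total 1334.
{South}: service 933 + fixed 453 = 1386
{North, South, East}: service 708 + fixed 1251 = 1959
No other subset beats 941.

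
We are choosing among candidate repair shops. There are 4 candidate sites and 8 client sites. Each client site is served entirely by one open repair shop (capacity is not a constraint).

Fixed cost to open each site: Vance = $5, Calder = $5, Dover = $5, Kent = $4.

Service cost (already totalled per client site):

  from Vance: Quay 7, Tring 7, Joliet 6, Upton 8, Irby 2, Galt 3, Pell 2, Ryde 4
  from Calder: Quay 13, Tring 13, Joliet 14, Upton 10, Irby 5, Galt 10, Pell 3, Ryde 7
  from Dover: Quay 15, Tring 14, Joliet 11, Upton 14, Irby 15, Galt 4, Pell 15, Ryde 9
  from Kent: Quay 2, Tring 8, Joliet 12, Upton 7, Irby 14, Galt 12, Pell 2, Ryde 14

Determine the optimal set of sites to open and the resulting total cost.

For any fixed open set, each client site goes to its cheapest open site; total = fixed + service.
{Vance, Kent}: Quay→Kent 2, Tring→Vance 7, Joliet→Vance 6, Upton→Kent 7, Irby→Vance 2, Galt→Vance 3, Pell→Vance 2, Ryde→Vance 4. Service 33; fixed 9; total 42.
{Vance}: service 39 + fixed 5 = 44
{Vance, Calder, Kent}: service 33 + fixed 14 = 47
{Vance, Calder, Dover, Kent}: Quay→Kent 2, Tring→Vance 7, Joliet→Vance 6, Upton→Kent 7, Irby→Vance 2, Galt→Vance 3, Pell→Vance 2, Ryde→Vance 4. Service 33; fixed 19; total 52.
No other subset beats 42.

Open Vance and Kent; minimum total cost 42.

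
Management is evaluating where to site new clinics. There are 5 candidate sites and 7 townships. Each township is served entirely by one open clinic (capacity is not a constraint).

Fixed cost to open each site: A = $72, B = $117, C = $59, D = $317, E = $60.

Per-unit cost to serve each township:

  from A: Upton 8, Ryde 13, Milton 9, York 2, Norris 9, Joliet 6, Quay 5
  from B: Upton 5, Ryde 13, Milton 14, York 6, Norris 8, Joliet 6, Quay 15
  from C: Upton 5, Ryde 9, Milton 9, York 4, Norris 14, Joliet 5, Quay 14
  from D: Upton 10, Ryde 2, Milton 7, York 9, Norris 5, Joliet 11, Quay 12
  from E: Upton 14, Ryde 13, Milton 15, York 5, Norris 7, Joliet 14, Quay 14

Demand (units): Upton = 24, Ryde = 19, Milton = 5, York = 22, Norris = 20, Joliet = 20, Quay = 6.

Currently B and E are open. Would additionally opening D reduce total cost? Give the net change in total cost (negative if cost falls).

No — net change +21 (cost rises by 21).

Current service cost with {B, E}: 891.
Adding D: each township re-picks its cheapest; new service cost 595, saving 296.
Extra fixed cost: 317. Net change = 317 − 296 = 21.
(Totals: 1068 → 1089.)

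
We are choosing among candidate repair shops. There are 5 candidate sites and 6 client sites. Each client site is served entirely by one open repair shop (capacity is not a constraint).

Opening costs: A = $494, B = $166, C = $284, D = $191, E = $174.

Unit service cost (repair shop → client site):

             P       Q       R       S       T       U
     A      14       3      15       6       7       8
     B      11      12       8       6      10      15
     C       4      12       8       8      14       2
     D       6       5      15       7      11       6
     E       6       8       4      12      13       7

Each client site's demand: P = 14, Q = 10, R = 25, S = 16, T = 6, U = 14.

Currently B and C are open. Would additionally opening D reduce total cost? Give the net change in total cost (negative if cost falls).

No — net change +121 (cost rises by 121).

Current service cost with {B, C}: 560.
Adding D: each client site re-picks its cheapest; new service cost 490, saving 70.
Extra fixed cost: 191. Net change = 191 − 70 = 121.
(Totals: 1010 → 1131.)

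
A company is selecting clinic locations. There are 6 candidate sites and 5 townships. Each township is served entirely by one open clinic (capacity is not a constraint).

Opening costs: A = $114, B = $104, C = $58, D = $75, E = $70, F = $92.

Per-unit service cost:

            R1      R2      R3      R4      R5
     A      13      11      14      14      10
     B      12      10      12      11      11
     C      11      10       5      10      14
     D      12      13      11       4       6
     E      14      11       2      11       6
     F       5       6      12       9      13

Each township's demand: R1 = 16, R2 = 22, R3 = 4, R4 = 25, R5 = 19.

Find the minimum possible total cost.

For any fixed open set, each township goes to its cheapest open site; total = fixed + service.
{D, F}: R1→F 5·16=80, R2→F 6·22=132, R3→D 11·4=44, R4→D 4·25=100, R5→D 6·19=114. Service 470; fixed 167; total 637.
{C, D, F}: service 446 + fixed 225 = 671
{D, E, F}: R1→F 5·16=80, R2→F 6·22=132, R3→E 2·4=8, R4→D 4·25=100, R5→D 6·19=114. Service 434; fixed 237; total 671.
{A, B, C, D, E, F}: service 434 + fixed 513 = 947
No other subset beats 637.

Minimum total cost: 637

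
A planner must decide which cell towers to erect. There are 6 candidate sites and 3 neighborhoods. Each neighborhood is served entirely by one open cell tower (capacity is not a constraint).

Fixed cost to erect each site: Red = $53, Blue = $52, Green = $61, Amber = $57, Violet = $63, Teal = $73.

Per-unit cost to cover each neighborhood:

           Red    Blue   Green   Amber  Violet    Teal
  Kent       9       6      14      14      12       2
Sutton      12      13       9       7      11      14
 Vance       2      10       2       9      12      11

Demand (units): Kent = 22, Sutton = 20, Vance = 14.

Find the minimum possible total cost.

Minimum total cost: 386

For any fixed open set, each neighborhood goes to its cheapest open site; total = fixed + service.
{Green, Teal}: Kent→Teal 2·22=44, Sutton→Green 9·20=180, Vance→Green 2·14=28. Service 252; fixed 134; total 386.
{Red, Amber, Teal}: service 212 + fixed 183 = 395
{Green, Amber, Teal}: service 212 + fixed 191 = 403
{Red, Blue, Green, Amber, Violet, Teal}: Kent→Teal 2·22=44, Sutton→Amber 7·20=140, Vance→Red 2·14=28. Service 212; fixed 359; total 571.
No other subset beats 386.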